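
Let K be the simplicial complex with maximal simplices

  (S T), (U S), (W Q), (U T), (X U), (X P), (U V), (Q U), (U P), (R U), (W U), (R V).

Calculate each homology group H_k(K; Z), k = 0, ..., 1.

We work with the vertex ordering P < Q < R < S < T < U < V < W < X. The simplices of K, each written with vertices in increasing order, are:

  0-simplices (9): P, Q, R, S, T, U, V, W, X
  1-simplices (12): PU, PX, QU, QW, RU, RV, ST, SU, TU, UV, UW, UX

giving chain groups C_0 ≅ Z^9, C_1 ≅ Z^12.

The boundary map ∂_1: C_1 → C_0 sends each edge [p,q] (with p < q) to q − p.
This gives a 9×12 integer matrix of rank 8; reducing to Smith normal form yields diagonal entries (1,1,1,1,1,1,1,1).

Now H_k = ker ∂_k / im ∂_{k+1}, so:

  H_0: rank C_0 − rank ∂_1 = 9 − 8 = 1, and the invariant factors of ∂_1 are all 1, so H_0 ≅ Z.
  H_1: rank ker ∂_1 − rank ∂_2 = (12 − 8) − 0 = 4, and there is no ∂_2, so H_1 ≅ Z^4.

As a check, the Euler characteristic is 9 − 12 = -3, which agrees with 1 − 4 = -3.
(K is a triangulation of a wedge of 4 circles.)

H_0 ≅ Z,  H_1 ≅ Z^4.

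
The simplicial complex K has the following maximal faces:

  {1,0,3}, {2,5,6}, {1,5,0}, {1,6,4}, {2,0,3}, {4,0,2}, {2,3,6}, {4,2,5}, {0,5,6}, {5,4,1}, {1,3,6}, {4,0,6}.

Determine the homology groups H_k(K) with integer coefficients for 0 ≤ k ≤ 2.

We work with the vertex ordering 0 < 1 < 2 < 3 < 4 < 5 < 6. The simplices of K, each written with vertices in increasing order, are:

  0-simplices (7): [0], [1], [2], [3], [4], [5], [6]
  1-simplices (18): [0,1], [0,2], [0,3], [0,4], [0,5], [0,6], [1,3], [1,4], [1,5], [1,6], [2,3], [2,4], [2,5], [2,6], [3,6], [4,5], [4,6], [5,6]
  2-simplices (12): [0,1,3], [0,1,5], [0,2,3], [0,2,4], [0,4,6], [0,5,6], [1,3,6], [1,4,5], [1,4,6], [2,3,6], [2,4,5], [2,5,6]

Hence C_0 ≅ Z^7, C_1 ≅ Z^18, C_2 ≅ Z^12.

∂_1: C_1 → C_0 maps an edge to its endpoints' difference, ∂[p,q] = q − p. For instance
  ∂[4,5] = [5] − [4].
The resulting 7×18 matrix has rank 6, and its Smith normal form has invariant factors (1,1,1,1,1,1).

∂_2: C_2 → C_1 maps a triangle to the signed sum of its edges. For instance
  ∂[2,3,6] = [3,6] − [2,6] + [2,3],
  ∂[2,4,5] = [4,5] − [2,5] + [2,4].
The 18×12 boundary matrix has rank 12 and Smith normal form diag(1,1,1,1,1,1,1,1,1,1,1,2).

Now H_k = ker ∂_k / im ∂_{k+1}, so:

  H_0: rank C_0 − rank ∂_1 = 7 − 6 = 1, and the invariant factors of ∂_1 are all 1, so H_0 ≅ Z.
  H_1: rank ker ∂_1 − rank ∂_2 = (18 − 6) − 12 = 0, and ∂_2 has invariant factor 2 > 1, so H_1 ≅ Z/2.
  H_2: rank ker ∂_2 − rank ∂_3 = (12 − 12) − 0 = 0, and there is no ∂_3, so H_2 ≅ 0.

As a check, the Euler characteristic is 7 − 18 + 12 = 1, which agrees with 1 − 0 + 0 = 1.

H_0 = Z,  H_1 = Z/2,  H_2 = 0.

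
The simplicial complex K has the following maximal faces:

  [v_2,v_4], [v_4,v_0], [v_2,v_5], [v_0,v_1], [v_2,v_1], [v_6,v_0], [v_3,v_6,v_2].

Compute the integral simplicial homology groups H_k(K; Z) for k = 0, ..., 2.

We work with the vertex ordering v_0 < v_1 < v_2 < v_3 < v_4 < v_5 < v_6. The simplices of K, each written with vertices in increasing order, are:

  0-simplices (7): [v_0], [v_1], [v_2], [v_3], [v_4], [v_5], [v_6]
  1-simplices (9): [v_0,v_1], [v_0,v_4], [v_0,v_6], [v_1,v_2], [v_2,v_3], [v_2,v_4], [v_2,v_5], [v_2,v_6], [v_3,v_6]
  2-simplices (1): [v_2,v_3,v_6]

Hence C_0 ≅ Z^7, C_1 ≅ Z^9, C_2 ≅ Z^1.

The boundary map ∂_1: C_1 → C_0 is given by ∂[p,q] = [q] − [p]. For instance
  ∂[v_2,v_6] = [v_6] − [v_2].
The 7×9 boundary matrix has rank 6 and Smith normal form diag(1,1,1,1,1,1).

Boundary ∂_2: C_2 → C_1 acts by ∂[p,q,r] = [q,r] − [p,r] + [p,q]. For instance
  ∂[v_2,v_3,v_6] = [v_3,v_6] − [v_2,v_6] + [v_2,v_3].
This gives a 9×1 integer matrix of rank 1; reducing to Smith normal form yields diagonal entries (1).

Reading off H_k = ker ∂_k / im ∂_{k+1}:

  H_0: rank C_0 − rank ∂_1 = 7 − 6 = 1, and the invariant factors of ∂_1 are all 1, so H_0 ≅ Z.
  H_1: rank ker ∂_1 − rank ∂_2 = (9 − 6) − 1 = 2, and the invariant factors of ∂_2 are all 1, so H_1 ≅ Z^2.
  H_2: rank ker ∂_2 − rank ∂_3 = (1 − 1) − 0 = 0, and there is no ∂_3, so H_2 ≅ 0.

H_0 = Z,  H_1 = Z^2,  H_2 = 0.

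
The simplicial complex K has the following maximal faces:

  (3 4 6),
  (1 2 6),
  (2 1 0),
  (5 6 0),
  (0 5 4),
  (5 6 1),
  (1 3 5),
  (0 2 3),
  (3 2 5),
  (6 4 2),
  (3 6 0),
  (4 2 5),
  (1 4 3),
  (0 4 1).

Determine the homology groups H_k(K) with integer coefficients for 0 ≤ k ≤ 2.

H_0 = Z,  H_1 = Z^2,  H_2 = Z.

Order the vertices as 0 < 1 < 2 < 3 < 4 < 5 < 6. Listing each simplex with vertices in this order, K has dimension 2 with simplices:

  0-simplices (7): [0], [1], [2], [3], [4], [5], [6]
  1-simplices (21): [0,1], [0,2], [0,3], [0,4], [0,5], [0,6], [1,2], [1,3], [1,4], [1,5], [1,6], [2,3], [2,4], [2,5], [2,6], [3,4], [3,5], [3,6], [4,5], [4,6], [5,6]
  2-simplices (14): [0,1,2], [0,1,4], [0,2,3], [0,3,6], [0,4,5], [0,5,6], [1,2,6], [1,3,4], [1,3,5], [1,5,6], [2,3,5], [2,4,5], [2,4,6], [3,4,6]

so the chain groups are C_0 ≅ Z^7, C_1 ≅ Z^21, C_2 ≅ Z^14.

Boundary ∂_1: C_1 → C_0 sends each edge [p,q] (with p < q) to q − p.
This gives a 7×21 integer matrix of rank 6; reducing to Smith normal form yields diagonal entries (1,1,1,1,1,1).

∂_2: C_2 → C_1 acts by ∂[p,q,r] = [q,r] − [p,r] + [p,q]. For instance
  ∂[1,2,6] = [2,6] − [1,6] + [1,2],
  ∂[3,4,6] = [4,6] − [3,6] + [3,4].
The resulting 21×14 matrix has rank 13, and its Smith normal form has invariant factors (1,1,1,1,1,1,1,1,1,1,1,1,1).

Computing H_k = (kernel of ∂_k) / (image of ∂_{k+1}):

  H_0: rank C_0 − rank ∂_1 = 7 − 6 = 1, and the invariant factors of ∂_1 are all 1, so H_0 = Z.
  H_1: rank ker ∂_1 − rank ∂_2 = (21 − 6) − 13 = 2, and the invariant factors of ∂_2 are all 1, so H_1 = Z^2.
  H_2: rank ker ∂_2 − rank ∂_3 = (14 − 13) − 0 = 1, and there is no ∂_3, so H_2 = Z.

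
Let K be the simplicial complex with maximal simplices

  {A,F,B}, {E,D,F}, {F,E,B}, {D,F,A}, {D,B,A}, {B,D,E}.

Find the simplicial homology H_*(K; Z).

H_0 = Z,  H_1 = 0,  H_2 = Z.

We work with the vertex ordering A < B < D < E < F. The simplices of K, each written with vertices in increasing order, are:

  0-simplices (5): A, B, D, E, F
  1-simplices (9): AB, AD, AF, BD, BE, BF, DE, DF, EF
  2-simplices (6): ABD, ABF, ADF, BDE, BEF, DEF

so the chain groups are C_0 ≅ Z^5, C_1 ≅ Z^9, C_2 ≅ Z^6.

The boundary map ∂_1: C_1 → C_0 sends each edge [p,q] (with p < q) to q − p. For instance
  ∂AB = B − A.
The 5×9 boundary matrix has rank 4 and Smith normal form diag(1,1,1,1).

∂_2: C_2 → C_1 sends each 2-simplex [p,q,r] to [q,r] − [p,r] + [p,q]. For instance
  ∂ABF = BF − AF + AB,
  ∂BEF = EF − BF + BE.
This gives a 9×6 integer matrix of rank 5; reducing to Smith normal form yields diagonal entries (1,1,1,1,1).

Computing H_k = (kernel of ∂_k) / (image of ∂_{k+1}):

  H_0: rank C_0 − rank ∂_1 = 5 − 4 = 1, and the invariant factors of ∂_1 are all 1, so H_0 ≅ Z.
  H_1: rank ker ∂_1 − rank ∂_2 = (9 − 4) − 5 = 0, and the invariant factors of ∂_2 are all 1, so H_1 ≅ 0.
  H_2: rank ker ∂_2 − rank ∂_3 = (6 − 5) − 0 = 1, and there is no ∂_3, so H_2 ≅ Z.

As a check, the Euler characteristic is 5 − 9 + 6 = 2, which agrees with 1 − 0 + 1 = 2.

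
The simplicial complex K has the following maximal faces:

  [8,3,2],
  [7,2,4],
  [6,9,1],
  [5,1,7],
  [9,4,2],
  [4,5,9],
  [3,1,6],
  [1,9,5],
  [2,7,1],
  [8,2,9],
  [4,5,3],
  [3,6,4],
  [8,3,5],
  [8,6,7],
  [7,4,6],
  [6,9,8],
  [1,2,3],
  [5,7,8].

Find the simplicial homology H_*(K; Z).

Fix the vertex order 1 < 2 < 3 < 4 < 5 < 6 < 7 < 8 < 9 and write every simplex with vertices in increasing order. Then dim K = 2 and the simplices of K are:

  0-simplices (9): [1], [2], [3], [4], [5], [6], [7], [8], [9]
  1-simplices (27): (27 of them)
  2-simplices (18): [1,2,3], [1,2,7], [1,3,6], [1,5,7], [1,5,9], [1,6,9], [2,3,8], [2,4,7], [2,4,9], [2,8,9], [3,4,5], [3,4,6], [3,5,8], [4,5,9], [4,6,7], [5,7,8], [6,7,8], [6,8,9]

so the chain groups are C_0 ≅ Z^9, C_1 ≅ Z^27, C_2 ≅ Z^18.

The boundary map ∂_1: C_1 → C_0 sends each edge [p,q] (with p < q) to q − p. For instance
  ∂[5,9] = [9] − [5].
This gives a 9×27 integer matrix of rank 8; reducing to Smith normal form yields diagonal entries (1,1,1,1,1,1,1,1).

∂_2: C_2 → C_1 maps a triangle to the signed sum of its edges. For instance
  ∂[1,6,9] = [6,9] − [1,9] + [1,6],
  ∂[4,6,7] = [6,7] − [4,7] + [4,6].
As a 27×18 matrix over Z this has rank 17, with invariant factors (1,1,1,1,1,1,1,1,1,1,1,1,1,1,1,1,1).

Reading off H_k = ker ∂_k / im ∂_{k+1}:

  H_0: rank C_0 − rank ∂_1 = 9 − 8 = 1, and the invariant factors of ∂_1 are all 1, so H_0 ≅ Z.
  H_1: rank ker ∂_1 − rank ∂_2 = (27 − 8) − 17 = 2, and the invariant factors of ∂_2 are all 1, so H_1 ≅ Z^2.
  H_2: rank ker ∂_2 − rank ∂_3 = (18 − 17) − 0 = 1, and there is no ∂_3, so H_2 ≅ Z.

H_0 ≅ Z,  H_1 ≅ Z^2,  H_2 ≅ Z.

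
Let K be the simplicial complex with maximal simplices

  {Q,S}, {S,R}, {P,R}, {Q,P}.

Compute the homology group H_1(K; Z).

H_1 ≅ Z.

K has 4 vertices, 4 edges.
rank ∂_1 = 3, rank ∂_2 = 0 ⇒ b_1 = 4 − 3 − 0 = 1. So H_1 = Z.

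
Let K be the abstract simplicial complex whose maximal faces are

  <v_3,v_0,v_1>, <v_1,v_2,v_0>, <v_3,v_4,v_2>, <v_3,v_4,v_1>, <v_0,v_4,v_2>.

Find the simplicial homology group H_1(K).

H_1 ≅ Z.

Take the total order v_0 < v_1 < v_2 < v_3 < v_4 on the vertex set. Then K (dimension 2) consists of the simplices:

  0-simplices (5): [v_0], [v_1], [v_2], [v_3], [v_4]
  1-simplices (10): [v_0,v_1], [v_0,v_2], [v_0,v_3], [v_0,v_4], [v_1,v_2], [v_1,v_3], [v_1,v_4], [v_2,v_3], [v_2,v_4], [v_3,v_4]
  2-simplices (5): [v_0,v_1,v_2], [v_0,v_1,v_3], [v_0,v_2,v_4], [v_1,v_3,v_4], [v_2,v_3,v_4]

Hence C_0 ≅ Z^5, C_1 ≅ Z^10, C_2 ≅ Z^5.

∂_1: C_1 → C_0 sends each edge [p,q] (with p < q) to q − p. For instance
  ∂[v_0,v_2] = [v_2] − [v_0].
As a 5×10 matrix over Z this has rank 4, with invariant factors (1,1,1,1).

∂_2: C_2 → C_1 sends each 2-simplex [p,q,r] to [q,r] − [p,r] + [p,q]. For instance
  ∂[v_1,v_3,v_4] = [v_3,v_4] − [v_1,v_4] + [v_1,v_3],
  ∂[v_0,v_2,v_4] = [v_2,v_4] − [v_0,v_4] + [v_0,v_2].
The resulting 10×5 matrix has rank 5, and its Smith normal form has invariant factors (1,1,1,1,1).

Computing H_k = (kernel of ∂_k) / (image of ∂_{k+1}):

  H_1: rank ker ∂_1 − rank ∂_2 = (10 − 4) − 5 = 1, and the invariant factors of ∂_2 are all 1, so H_1 = Z.

(K is a triangulation of the Möbius band.)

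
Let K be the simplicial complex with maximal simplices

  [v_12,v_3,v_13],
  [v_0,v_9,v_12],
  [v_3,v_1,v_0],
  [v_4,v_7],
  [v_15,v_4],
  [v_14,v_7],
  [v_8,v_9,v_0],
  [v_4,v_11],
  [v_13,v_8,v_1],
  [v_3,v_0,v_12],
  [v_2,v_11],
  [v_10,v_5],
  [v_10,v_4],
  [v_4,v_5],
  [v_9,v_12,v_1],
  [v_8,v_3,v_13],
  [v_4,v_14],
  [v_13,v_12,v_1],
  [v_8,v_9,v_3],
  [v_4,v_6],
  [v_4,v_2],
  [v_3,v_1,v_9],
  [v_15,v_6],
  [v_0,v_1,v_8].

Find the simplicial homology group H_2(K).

K has 16 vertices, 30 edges, 12 triangles.
rank ∂_2 = 12, rank ∂_3 = 0 ⇒ b_2 = 12 − 12 − 0 = 0. So H_2 ≅ 0.

H_2 = 0.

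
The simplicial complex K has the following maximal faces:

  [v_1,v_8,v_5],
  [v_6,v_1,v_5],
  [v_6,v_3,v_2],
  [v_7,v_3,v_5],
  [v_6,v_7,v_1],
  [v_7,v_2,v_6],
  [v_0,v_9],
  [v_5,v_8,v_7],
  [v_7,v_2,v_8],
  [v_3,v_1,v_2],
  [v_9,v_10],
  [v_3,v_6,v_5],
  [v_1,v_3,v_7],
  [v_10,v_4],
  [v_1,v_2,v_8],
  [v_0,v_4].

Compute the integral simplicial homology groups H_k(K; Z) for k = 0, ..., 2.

Take the total order v_0 < v_1 < v_2 < v_3 < v_4 < v_5 < v_6 < v_7 < v_8 < v_9 < v_10 on the vertex set. Then K (dimension 2) consists of the simplices:

  0-simplices (11): [v_0], [v_1], [v_2], [v_3], [v_4], [v_5], [v_6], [v_7], [v_8], [v_9], [v_10]
  1-simplices (22): (22 of them)
  2-simplices (12): (12 of them)

so the chain groups are C_0 ≅ Z^11, C_1 ≅ Z^22, C_2 ≅ Z^12.

∂_1: C_1 → C_0 maps an edge to its endpoints' difference, ∂[p,q] = q − p.
This gives a 11×22 integer matrix of rank 9; reducing to Smith normal form yields diagonal entries (1,1,1,1,1,1,1,1,1).

Boundary ∂_2: C_2 → C_1 maps a triangle to the signed sum of its edges. For instance
  ∂[v_3,v_5,v_7] = [v_5,v_7] − [v_3,v_7] + [v_3,v_5],
  ∂[v_1,v_5,v_8] = [v_5,v_8] − [v_1,v_8] + [v_1,v_5].
As a 22×12 matrix over Z this has rank 12, with invariant factors (1,1,1,1,1,1,1,1,1,1,1,2).

Reading off H_k = ker ∂_k / im ∂_{k+1}:

  H_0: rank C_0 − rank ∂_1 = 11 − 9 = 2, and the invariant factors of ∂_1 are all 1, so H_0 = Z^2.
  H_1: rank ker ∂_1 − rank ∂_2 = (22 − 9) − 12 = 1, and ∂_2 has invariant factor 2 > 1, so H_1 = Z ⊕ Z_2.
  H_2: rank ker ∂_2 − rank ∂_3 = (12 − 12) − 0 = 0, and there is no ∂_3, so H_2 = 0.

As a check, the Euler characteristic is 11 − 22 + 12 = 1, which agrees with 2 − 1 + 0 = 1.

H_0 ≅ Z^2,  H_1 ≅ Z ⊕ Z_2,  H_2 = 0.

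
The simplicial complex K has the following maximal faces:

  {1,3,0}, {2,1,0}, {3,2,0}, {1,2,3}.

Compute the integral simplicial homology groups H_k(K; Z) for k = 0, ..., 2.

Fix the vertex order 0 < 1 < 2 < 3 and write every simplex with vertices in increasing order. Then dim K = 2 and the simplices of K are:

  0-simplices (4): [0], [1], [2], [3]
  1-simplices (6): [0,1], [0,2], [0,3], [1,2], [1,3], [2,3]
  2-simplices (4): [0,1,2], [0,1,3], [0,2,3], [1,2,3]

so the chain groups are C_0 ≅ Z^4, C_1 ≅ Z^6, C_2 ≅ Z^4.

The boundary map ∂_1: C_1 → C_0 sends each edge [p,q] (with p < q) to q − p.
The 4×6 boundary matrix has rank 3 and Smith normal form diag(1,1,1).

Boundary ∂_2: C_2 → C_1 maps a triangle to the signed sum of its edges. For instance
  ∂[0,2,3] = [2,3] − [0,3] + [0,2],
  ∂[1,2,3] = [2,3] − [1,3] + [1,2].
As a 6×4 matrix over Z this has rank 3, with invariant factors (1,1,1).

Reading off H_k = ker ∂_k / im ∂_{k+1}:

  H_0: rank C_0 − rank ∂_1 = 4 − 3 = 1, and the invariant factors of ∂_1 are all 1, so H_0 = Z.
  H_1: rank ker ∂_1 − rank ∂_2 = (6 − 3) − 3 = 0, and the invariant factors of ∂_2 are all 1, so H_1 = 0.
  H_2: rank ker ∂_2 − rank ∂_3 = (4 − 3) − 0 = 1, and there is no ∂_3, so H_2 = Z.

H_0 ≅ Z,  H_1 = 0,  H_2 ≅ Z.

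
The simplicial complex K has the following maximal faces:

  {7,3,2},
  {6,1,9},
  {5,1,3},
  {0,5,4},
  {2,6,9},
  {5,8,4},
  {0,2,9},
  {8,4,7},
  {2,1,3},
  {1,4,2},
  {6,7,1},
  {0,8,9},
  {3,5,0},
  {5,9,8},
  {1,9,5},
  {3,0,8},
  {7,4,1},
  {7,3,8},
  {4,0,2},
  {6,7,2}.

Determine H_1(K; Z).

H_1 = Z ⊕ Z/2.

Order the vertices as 0 < 1 < 2 < 3 < 4 < 5 < 6 < 7 < 8 < 9. Listing each simplex with vertices in this order, K has dimension 2 with simplices:

  0-simplices (10): [0], [1], [2], [3], [4], [5], [6], [7], [8], [9]
  1-simplices (30): (30 of them)
  2-simplices (20): (20 of them)

Hence C_0 ≅ Z^10, C_1 ≅ Z^30, C_2 ≅ Z^20.

Boundary ∂_1: C_1 → C_0 is given by ∂[p,q] = [q] − [p]. For instance
  ∂[0,5] = [5] − [0].
This gives a 10×30 integer matrix of rank 9; reducing to Smith normal form yields diagonal entries (1,1,1,1,1,1,1,1,1).

∂_2: C_2 → C_1 acts by ∂[p,q,r] = [q,r] − [p,r] + [p,q]. For instance
  ∂[1,2,4] = [2,4] − [1,4] + [1,2],
  ∂[2,6,9] = [6,9] − [2,9] + [2,6].
The 30×20 boundary matrix has rank 20 and Smith normal form diag(1,1,1,1,1,1,1,1,1,1,1,1,1,1,1,1,1,1,1,2).

From H_k ≅ ker(∂_k) / im(∂_{k+1}) we obtain:

  H_1: rank ker ∂_1 − rank ∂_2 = (30 − 9) − 20 = 1, and ∂_2 has invariant factor 2 > 1, so H_1 = Z ⊕ Z/2.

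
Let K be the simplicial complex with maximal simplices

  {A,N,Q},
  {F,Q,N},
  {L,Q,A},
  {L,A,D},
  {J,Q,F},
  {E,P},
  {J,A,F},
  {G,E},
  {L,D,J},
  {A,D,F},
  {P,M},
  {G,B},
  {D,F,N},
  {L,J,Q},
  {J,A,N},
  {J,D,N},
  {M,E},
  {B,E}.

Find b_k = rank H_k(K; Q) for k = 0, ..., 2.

Take the total order A < B < D < E < F < G < J < L < M < N < P < Q on the vertex set. Then K (dimension 2) consists of the simplices:

  0-simplices (12): A, B, D, E, F, G, J, L, M, N, P, Q
  1-simplices (24): AD, AF, AJ, AL, AN, AQ, BE, BG, DF, DJ, DL, DN, EG, EM, EP, FJ, FN, FQ, JL, JN, JQ, LQ, MP, NQ
  2-simplices (12): ADF, ADL, AFJ, AJN, ALQ, ANQ, DFN, DJL, DJN, FJQ, FNQ, JLQ

giving chain groups C_0 ≅ Z^12, C_1 ≅ Z^24, C_2 ≅ Z^12.

∂_1: C_1 → C_0 sends each edge [p,q] (with p < q) to q − p.
The resulting 12×24 matrix has rank 10, and its Smith normal form has invariant factors (1,1,1,1,1,1,1,1,1,1).

The boundary map ∂_2: C_2 → C_1 acts by ∂[p,q,r] = [q,r] − [p,r] + [p,q]. For instance
  ∂ADL = DL − AL + AD,
  ∂DJL = JL − DL + DJ.
The resulting 24×12 matrix has rank 12, and its Smith normal form has invariant factors (1,1,1,1,1,1,1,1,1,1,1,2).

Computing H_k = (kernel of ∂_k) / (image of ∂_{k+1}):

  H_0: rank C_0 − rank ∂_1 = 12 − 10 = 2, and the invariant factors of ∂_1 are all 1, so H_0 ≅ Z^2.
  H_1: rank ker ∂_1 − rank ∂_2 = (24 − 10) − 12 = 2, and ∂_2 has invariant factor 2 > 1, so H_1 ≅ Z^2 × Z/2.
  H_2: rank ker ∂_2 − rank ∂_3 = (12 − 12) − 0 = 0, and there is no ∂_3, so H_2 ≅ 0.

(K is a triangulation of the disjoint union of the real projective plane RP^2 and a wedge of 2 circles.)

Hence the Betti numbers are b_0 = 2, b_1 = 2, b_2 = 0.

b_0 = 2, b_1 = 2, b_2 = 0.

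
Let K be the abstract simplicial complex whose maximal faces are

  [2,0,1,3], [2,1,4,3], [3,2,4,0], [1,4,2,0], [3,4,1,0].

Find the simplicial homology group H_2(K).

H_2 ≅ 0.

We work with the vertex ordering 0 < 1 < 2 < 3 < 4. The simplices of K, each written with vertices in increasing order, are:

  0-simplices (5): [0], [1], [2], [3], [4]
  1-simplices (10): [0,1], [0,2], [0,3], [0,4], [1,2], [1,3], [1,4], [2,3], [2,4], [3,4]
  2-simplices (10): [0,1,2], [0,1,3], [0,1,4], [0,2,3], [0,2,4], [0,3,4], [1,2,3], [1,2,4], [1,3,4], [2,3,4]
  3-simplices (5): [0,1,2,3], [0,1,2,4], [0,1,3,4], [0,2,3,4], [1,2,3,4]

Hence C_0 ≅ Z^5, C_1 ≅ Z^10, C_2 ≅ Z^10, C_3 ≅ Z^5.

The boundary map ∂_1: C_1 → C_0 maps an edge to its endpoints' difference, ∂[p,q] = q − p.
The resulting 5×10 matrix has rank 4, and its Smith normal form has invariant factors (1,1,1,1).

Boundary ∂_2: C_2 → C_1 sends each 2-simplex [p,q,r] to [q,r] − [p,r] + [p,q]. For instance
  ∂[1,3,4] = [3,4] − [1,4] + [1,3],
  ∂[0,3,4] = [3,4] − [0,4] + [0,3].
The 10×10 boundary matrix has rank 6 and Smith normal form diag(1,1,1,1,1,1).

∂_3: C_3 → C_2 sends each 3-simplex σ to the alternating sum Σ_i (−1)^i (σ with its i-th vertex removed). For instance
  ∂[1,2,3,4] = [2,3,4] − [1,3,4] + [1,2,4] − [1,2,3],
  ∂[0,1,3,4] = [1,3,4] − [0,3,4] + [0,1,4] − [0,1,3].
As a 10×5 matrix over Z this has rank 4, with invariant factors (1,1,1,1).

Now H_k = ker ∂_k / im ∂_{k+1}, so:

  H_2: rank ker ∂_2 − rank ∂_3 = (10 − 6) − 4 = 0, and the invariant factors of ∂_3 are all 1, so H_2 ≅ 0.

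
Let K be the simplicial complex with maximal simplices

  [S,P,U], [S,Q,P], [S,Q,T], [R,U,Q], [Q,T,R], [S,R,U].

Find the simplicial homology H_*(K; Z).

Fix the vertex order P < Q < R < S < T < U and write every simplex with vertices in increasing order. Then dim K = 2 and the simplices of K are:

  0-simplices (6): P, Q, R, S, T, U
  1-simplices (12): PQ, PS, PU, QR, QS, QT, QU, RS, RT, RU, ST, SU
  2-simplices (6): PQS, PSU, QRT, QRU, QST, RSU

so the chain groups are C_0 ≅ Z^6, C_1 ≅ Z^12, C_2 ≅ Z^6.

∂_1: C_1 → C_0 is given by ∂[p,q] = [q] − [p]. For instance
  ∂RU = U − R.
This gives a 6×12 integer matrix of rank 5; reducing to Smith normal form yields diagonal entries (1,1,1,1,1).

Boundary ∂_2: C_2 → C_1 maps a triangle to the signed sum of its edges. For instance
  ∂QRT = RT − QT + QR,
  ∂QST = ST − QT + QS.
The 12×6 boundary matrix has rank 6 and Smith normal form diag(1,1,1,1,1,1).

Reading off H_k = ker ∂_k / im ∂_{k+1}:

  H_0: rank C_0 − rank ∂_1 = 6 − 5 = 1, and the invariant factors of ∂_1 are all 1, so H_0 ≅ Z.
  H_1: rank ker ∂_1 − rank ∂_2 = (12 − 5) − 6 = 1, and the invariant factors of ∂_2 are all 1, so H_1 ≅ Z.
  H_2: rank ker ∂_2 − rank ∂_3 = (6 − 6) − 0 = 0, and there is no ∂_3, so H_2 ≅ 0.

H_0 ≅ Z,  H_1 ≅ Z,  H_2 = 0.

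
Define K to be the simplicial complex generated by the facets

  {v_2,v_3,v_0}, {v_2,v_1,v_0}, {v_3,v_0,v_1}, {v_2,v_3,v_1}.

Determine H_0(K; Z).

H_0 ≅ Z.

We work with the vertex ordering v_0 < v_1 < v_2 < v_3. The simplices of K, each written with vertices in increasing order, are:

  0-simplices (4): [v_0], [v_1], [v_2], [v_3]
  1-simplices (6): [v_0,v_1], [v_0,v_2], [v_0,v_3], [v_1,v_2], [v_1,v_3], [v_2,v_3]
  2-simplices (4): [v_0,v_1,v_2], [v_0,v_1,v_3], [v_0,v_2,v_3], [v_1,v_2,v_3]

Hence C_0 ≅ Z^4, C_1 ≅ Z^6, C_2 ≅ Z^4.

The boundary map ∂_1: C_1 → C_0 sends each edge [p,q] (with p < q) to q − p.
The 4×6 boundary matrix has rank 3 and Smith normal form diag(1,1,1).

The boundary map ∂_2: C_2 → C_1 maps a triangle to the signed sum of its edges. For instance
  ∂[v_0,v_1,v_2] = [v_1,v_2] − [v_0,v_2] + [v_0,v_1],
  ∂[v_0,v_1,v_3] = [v_1,v_3] − [v_0,v_3] + [v_0,v_1].
The 6×4 boundary matrix has rank 3 and Smith normal form diag(1,1,1).

Computing H_k = (kernel of ∂_k) / (image of ∂_{k+1}):

  H_0: rank C_0 − rank ∂_1 = 4 − 3 = 1, and the invariant factors of ∂_1 are all 1, so H_0 = Z.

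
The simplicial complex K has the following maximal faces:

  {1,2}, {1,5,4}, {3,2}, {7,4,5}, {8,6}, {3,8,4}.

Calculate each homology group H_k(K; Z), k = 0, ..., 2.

Order the vertices as 1 < 2 < 3 < 4 < 5 < 6 < 7 < 8. Listing each simplex with vertices in this order, K has dimension 2 with simplices:

  0-simplices (8): [1], [2], [3], [4], [5], [6], [7], [8]
  1-simplices (11): [1,2], [1,4], [1,5], [2,3], [3,4], [3,8], [4,5], [4,7], [4,8], [5,7], [6,8]
  2-simplices (3): [1,4,5], [3,4,8], [4,5,7]

giving chain groups C_0 ≅ Z^8, C_1 ≅ Z^11, C_2 ≅ Z^3.

∂_1: C_1 → C_0 maps an edge to its endpoints' difference, ∂[p,q] = q − p. For instance
  ∂[5,7] = [7] − [5].
This gives a 8×11 integer matrix of rank 7; reducing to Smith normal form yields diagonal entries (1,1,1,1,1,1,1).

Boundary ∂_2: C_2 → C_1 sends each 2-simplex [p,q,r] to [q,r] − [p,r] + [p,q]. For instance
  ∂[1,4,5] = [4,5] − [1,5] + [1,4],
  ∂[4,5,7] = [5,7] − [4,7] + [4,5].
The 11×3 boundary matrix has rank 3 and Smith normal form diag(1,1,1).

Reading off H_k = ker ∂_k / im ∂_{k+1}:

  H_0: rank C_0 − rank ∂_1 = 8 − 7 = 1, and the invariant factors of ∂_1 are all 1, so H_0 = Z.
  H_1: rank ker ∂_1 − rank ∂_2 = (11 − 7) − 3 = 1, and the invariant factors of ∂_2 are all 1, so H_1 = Z.
  H_2: rank ker ∂_2 − rank ∂_3 = (3 − 3) − 0 = 0, and there is no ∂_3, so H_2 = 0.

H_0 = Z,  H_1 = Z,  H_2 = 0.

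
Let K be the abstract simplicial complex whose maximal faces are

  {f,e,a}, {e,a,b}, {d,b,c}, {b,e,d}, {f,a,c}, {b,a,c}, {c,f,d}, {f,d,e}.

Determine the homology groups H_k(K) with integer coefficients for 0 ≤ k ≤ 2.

H_0 ≅ Z,  H_1 = 0,  H_2 ≅ Z.

Order the vertices as a < b < c < d < e < f. Listing each simplex with vertices in this order, K has dimension 2 with simplices:

  0-simplices (6): a, b, c, d, e, f
  1-simplices (12): ab, ac, ae, af, bc, bd, be, cd, cf, de, df, ef
  2-simplices (8): abc, abe, acf, aef, bcd, bde, cdf, def

so the chain groups are C_0 ≅ Z^6, C_1 ≅ Z^12, C_2 ≅ Z^8.

The boundary map ∂_1: C_1 → C_0 sends each edge [p,q] (with p < q) to q − p. For instance
  ∂ab = b − a.
The resulting 6×12 matrix has rank 5, and its Smith normal form has invariant factors (1,1,1,1,1).

The boundary map ∂_2: C_2 → C_1 sends each 2-simplex [p,q,r] to [q,r] − [p,r] + [p,q]. For instance
  ∂acf = cf − af + ac,
  ∂def = ef − df + de.
The 12×8 boundary matrix has rank 7 and Smith normal form diag(1,1,1,1,1,1,1).

Computing H_k = (kernel of ∂_k) / (image of ∂_{k+1}):

  H_0: rank C_0 − rank ∂_1 = 6 − 5 = 1, and the invariant factors of ∂_1 are all 1, so H_0 ≅ Z.
  H_1: rank ker ∂_1 − rank ∂_2 = (12 − 5) − 7 = 0, and the invariant factors of ∂_2 are all 1, so H_1 ≅ 0.
  H_2: rank ker ∂_2 − rank ∂_3 = (8 − 7) − 0 = 1, and there is no ∂_3, so H_2 ≅ Z.

As a check, the Euler characteristic is 6 − 12 + 8 = 2, which agrees with 1 − 0 + 1 = 2.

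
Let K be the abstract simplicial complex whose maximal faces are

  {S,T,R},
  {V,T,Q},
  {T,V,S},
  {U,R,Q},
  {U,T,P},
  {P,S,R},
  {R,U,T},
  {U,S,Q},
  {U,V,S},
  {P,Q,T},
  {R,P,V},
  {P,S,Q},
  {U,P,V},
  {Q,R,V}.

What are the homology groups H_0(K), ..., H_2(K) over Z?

H_0 ≅ Z,  H_1 ≅ Z^2,  H_2 ≅ Z.

Take the total order P < Q < R < S < T < U < V on the vertex set. Then K (dimension 2) consists of the simplices:

  0-simplices (7): P, Q, R, S, T, U, V
  1-simplices (21): PQ, PR, PS, PT, PU, PV, QR, QS, QT, QU, QV, RS, RT, RU, RV, ST, SU, SV, TU, TV, UV
  2-simplices (14): PQS, PQT, PRS, PRV, PTU, PUV, QRU, QRV, QSU, QTV, RST, RTU, STV, SUV

so the chain groups are C_0 ≅ Z^7, C_1 ≅ Z^21, C_2 ≅ Z^14.

The boundary map ∂_1: C_1 → C_0 sends each edge [p,q] (with p < q) to q − p.
As a 7×21 matrix over Z this has rank 6, with invariant factors (1,1,1,1,1,1).

The boundary map ∂_2: C_2 → C_1 acts by ∂[p,q,r] = [q,r] − [p,r] + [p,q]. For instance
  ∂PUV = UV − PV + PU,
  ∂RST = ST − RT + RS.
As a 21×14 matrix over Z this has rank 13, with invariant factors (1,1,1,1,1,1,1,1,1,1,1,1,1).

Now H_k = ker ∂_k / im ∂_{k+1}, so:

  H_0: rank C_0 − rank ∂_1 = 7 − 6 = 1, and the invariant factors of ∂_1 are all 1, so H_0 = Z.
  H_1: rank ker ∂_1 − rank ∂_2 = (21 − 6) − 13 = 2, and the invariant factors of ∂_2 are all 1, so H_1 = Z^2.
  H_2: rank ker ∂_2 − rank ∂_3 = (14 − 13) − 0 = 1, and there is no ∂_3, so H_2 = Z.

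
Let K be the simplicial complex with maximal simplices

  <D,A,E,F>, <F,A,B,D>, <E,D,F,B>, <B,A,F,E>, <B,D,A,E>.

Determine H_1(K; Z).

Take the total order A < B < D < E < F on the vertex set. Then K (dimension 3) consists of the simplices:

  0-simplices (5): A, B, D, E, F
  1-simplices (10): AB, AD, AE, AF, BD, BE, BF, DE, DF, EF
  2-simplices (10): ABD, ABE, ABF, ADE, ADF, AEF, BDE, BDF, BEF, DEF
  3-simplices (5): ABDE, ABDF, ABEF, ADEF, BDEF

so the chain groups are C_0 ≅ Z^5, C_1 ≅ Z^10, C_2 ≅ Z^10, C_3 ≅ Z^5.

The boundary map ∂_1: C_1 → C_0 sends each edge [p,q] (with p < q) to q − p. For instance
  ∂AF = F − A.
The resulting 5×10 matrix has rank 4, and its Smith normal form has invariant factors (1,1,1,1).

The boundary map ∂_2: C_2 → C_1 sends each 2-simplex [p,q,r] to [q,r] − [p,r] + [p,q]. For instance
  ∂BDE = DE − BE + BD,
  ∂ABD = BD − AD + AB.
This gives a 10×10 integer matrix of rank 6; reducing to Smith normal form yields diagonal entries (1,1,1,1,1,1).

∂_3: C_3 → C_2 sends each 3-simplex σ to the alternating sum Σ_i (−1)^i (σ with its i-th vertex removed). For instance
  ∂BDEF = DEF − BEF + BDF − BDE,
  ∂ABDE = BDE − ADE + ABE − ABD.
This gives a 10×5 integer matrix of rank 4; reducing to Smith normal form yields diagonal entries (1,1,1,1).

Reading off H_k = ker ∂_k / im ∂_{k+1}:

  H_1: rank ker ∂_1 − rank ∂_2 = (10 − 4) − 6 = 0, and the invariant factors of ∂_2 are all 1, so H_1 = 0.

(K is a triangulation of the 3-sphere S^3.)

H_1 ≅ 0.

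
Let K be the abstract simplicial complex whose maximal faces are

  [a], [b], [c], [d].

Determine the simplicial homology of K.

Order the vertices as a < b < c < d. Listing each simplex with vertices in this order, K has dimension 0 with simplices:

  0-simplices (4): a, b, c, d

giving chain groups C_0 ≅ Z^4.

Computing H_k = (kernel of ∂_k) / (image of ∂_{k+1}):

  H_0: rank C_0 − rank ∂_1 = 4 − 0 = 4, and there is no ∂_1, so H_0 ≅ Z^4.

(K is a triangulation of a set of 4 points.)

H_0 ≅ Z^4.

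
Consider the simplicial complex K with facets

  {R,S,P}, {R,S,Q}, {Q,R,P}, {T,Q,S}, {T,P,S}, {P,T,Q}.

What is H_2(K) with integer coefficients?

H_2 = Z.

K has 5 vertices, 9 edges, 6 triangles.
rank ∂_2 = 5, rank ∂_3 = 0 ⇒ b_2 = 6 − 5 − 0 = 1. So H_2 ≅ Z.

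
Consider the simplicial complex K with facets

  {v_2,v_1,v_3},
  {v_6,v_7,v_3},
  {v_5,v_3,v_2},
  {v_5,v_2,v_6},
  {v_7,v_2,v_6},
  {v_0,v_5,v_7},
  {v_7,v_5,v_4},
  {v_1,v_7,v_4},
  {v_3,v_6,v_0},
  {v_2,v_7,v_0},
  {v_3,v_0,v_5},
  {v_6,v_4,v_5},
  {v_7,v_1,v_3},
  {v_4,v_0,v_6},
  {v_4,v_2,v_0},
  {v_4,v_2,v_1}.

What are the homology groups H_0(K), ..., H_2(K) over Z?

Fix the vertex order v_0 < v_1 < v_2 < v_3 < v_4 < v_5 < v_6 < v_7 and write every simplex with vertices in increasing order. Then dim K = 2 and the simplices of K are:

  0-simplices (8): [v_0], [v_1], [v_2], [v_3], [v_4], [v_5], [v_6], [v_7]
  1-simplices (24): (24 of them)
  2-simplices (16): (16 of them)

so the chain groups are C_0 ≅ Z^8, C_1 ≅ Z^24, C_2 ≅ Z^16.

The boundary map ∂_1: C_1 → C_0 sends each edge [p,q] (with p < q) to q − p. For instance
  ∂[v_5,v_6] = [v_6] − [v_5].
The resulting 8×24 matrix has rank 7, and its Smith normal form has invariant factors (1,1,1,1,1,1,1).

Boundary ∂_2: C_2 → C_1 maps a triangle to the signed sum of its edges. For instance
  ∂[v_4,v_5,v_7] = [v_5,v_7] − [v_4,v_7] + [v_4,v_5],
  ∂[v_1,v_2,v_3] = [v_2,v_3] − [v_1,v_3] + [v_1,v_2].
The 24×16 boundary matrix has rank 15 and Smith normal form diag(1,1,1,1,1,1,1,1,1,1,1,1,1,1,1).

Reading off H_k = ker ∂_k / im ∂_{k+1}:

  H_0: rank C_0 − rank ∂_1 = 8 − 7 = 1, and the invariant factors of ∂_1 are all 1, so H_0 = Z.
  H_1: rank ker ∂_1 − rank ∂_2 = (24 − 7) − 15 = 2, and the invariant factors of ∂_2 are all 1, so H_1 = Z^2.
  H_2: rank ker ∂_2 − rank ∂_3 = (16 − 15) − 0 = 1, and there is no ∂_3, so H_2 = Z.

H_0 ≅ Z,  H_1 ≅ Z^2,  H_2 ≅ Z.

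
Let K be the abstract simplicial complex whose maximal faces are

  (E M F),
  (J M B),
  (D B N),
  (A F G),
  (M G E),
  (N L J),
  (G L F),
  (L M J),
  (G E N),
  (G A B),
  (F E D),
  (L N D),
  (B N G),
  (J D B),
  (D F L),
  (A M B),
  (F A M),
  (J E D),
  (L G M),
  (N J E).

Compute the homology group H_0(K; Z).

We work with the vertex ordering A < B < D < E < F < G < J < L < M < N. The simplices of K, each written with vertices in increasing order, are:

  0-simplices (10): A, B, D, E, F, G, J, L, M, N
  1-simplices (30): AB, AF, AG, AM, BD, BG, BJ, BM, BN, DE, DF, DJ, DL, DN, EF, EG, EJ, EM, EN, FG, FL, FM, GL, GM, GN, JL, JM, JN, LM, LN
  2-simplices (20): ABG, ABM, AFG, AFM, BDJ, BDN, BGN, BJM, DEF, DEJ, DFL, DLN, EFM, EGM, EGN, EJN, FGL, GLM, JLM, JLN

giving chain groups C_0 ≅ Z^10, C_1 ≅ Z^30, C_2 ≅ Z^20.

∂_1: C_1 → C_0 sends each edge [p,q] (with p < q) to q − p. For instance
  ∂GM = M − G.
This gives a 10×30 integer matrix of rank 9; reducing to Smith normal form yields diagonal entries (1,1,1,1,1,1,1,1,1).

The boundary map ∂_2: C_2 → C_1 sends each 2-simplex [p,q,r] to [q,r] − [p,r] + [p,q]. For instance
  ∂AFM = FM − AM + AF,
  ∂ABM = BM − AM + AB.
This gives a 30×20 integer matrix of rank 20; reducing to Smith normal form yields diagonal entries (1,1,1,1,1,1,1,1,1,1,1,1,1,1,1,1,1,1,1,2).

From H_k ≅ ker(∂_k) / im(∂_{k+1}) we obtain:

  H_0: rank C_0 − rank ∂_1 = 10 − 9 = 1, and the invariant factors of ∂_1 are all 1, so H_0 = Z.

H_0 ≅ Z.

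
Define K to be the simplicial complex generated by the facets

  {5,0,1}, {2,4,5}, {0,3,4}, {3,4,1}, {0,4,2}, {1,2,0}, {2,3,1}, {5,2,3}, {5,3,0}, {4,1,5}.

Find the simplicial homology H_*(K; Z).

Fix the vertex order 0 < 1 < 2 < 3 < 4 < 5 and write every simplex with vertices in increasing order. Then dim K = 2 and the simplices of K are:

  0-simplices (6): [0], [1], [2], [3], [4], [5]
  1-simplices (15): [0,1], [0,2], [0,3], [0,4], [0,5], [1,2], [1,3], [1,4], [1,5], [2,3], [2,4], [2,5], [3,4], [3,5], [4,5]
  2-simplices (10): [0,1,2], [0,1,5], [0,2,4], [0,3,4], [0,3,5], [1,2,3], [1,3,4], [1,4,5], [2,3,5], [2,4,5]

Hence C_0 ≅ Z^6, C_1 ≅ Z^15, C_2 ≅ Z^10.

∂_1: C_1 → C_0 maps an edge to its endpoints' difference, ∂[p,q] = q − p. For instance
  ∂[0,2] = [2] − [0].
The 6×15 boundary matrix has rank 5 and Smith normal form diag(1,1,1,1,1).

The boundary map ∂_2: C_2 → C_1 acts by ∂[p,q,r] = [q,r] − [p,r] + [p,q]. For instance
  ∂[0,2,4] = [2,4] − [0,4] + [0,2],
  ∂[1,3,4] = [3,4] − [1,4] + [1,3].
As a 15×10 matrix over Z this has rank 10, with invariant factors (1,1,1,1,1,1,1,1,1,2).

Computing H_k = (kernel of ∂_k) / (image of ∂_{k+1}):

  H_0: rank C_0 − rank ∂_1 = 6 − 5 = 1, and the invariant factors of ∂_1 are all 1, so H_0 = Z.
  H_1: rank ker ∂_1 − rank ∂_2 = (15 − 5) − 10 = 0, and ∂_2 has invariant factor 2 > 1, so H_1 = Z_2.
  H_2: rank ker ∂_2 − rank ∂_3 = (10 − 10) − 0 = 0, and there is no ∂_3, so H_2 = 0.

As a check, the Euler characteristic is 6 − 15 + 10 = 1, which agrees with 1 − 0 + 0 = 1.

H_0 = Z,  H_1 = Z_2,  H_2 = 0.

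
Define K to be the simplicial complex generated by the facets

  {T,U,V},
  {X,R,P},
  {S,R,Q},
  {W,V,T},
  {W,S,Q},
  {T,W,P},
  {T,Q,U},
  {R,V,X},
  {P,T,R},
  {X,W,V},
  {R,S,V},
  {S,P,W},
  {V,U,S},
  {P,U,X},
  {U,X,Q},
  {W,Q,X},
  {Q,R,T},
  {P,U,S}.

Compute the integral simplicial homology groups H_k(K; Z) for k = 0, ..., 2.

K has 9 vertices, 27 edges, 18 triangles.
rank ∂_0 = 0, rank ∂_1 = 8 ⇒ b_0 = 9 − 0 − 8 = 1; all invariant factors of ∂_1 are 1 so no torsion. So H_0 ≅ Z.
rank ∂_1 = 8, rank ∂_2 = 17 ⇒ b_1 = 27 − 8 − 17 = 2; all invariant factors of ∂_2 are 1 so no torsion. So H_1 ≅ Z^2.
rank ∂_2 = 17, rank ∂_3 = 0 ⇒ b_2 = 18 − 17 − 0 = 1. So H_2 ≅ Z.

H_0 ≅ Z,  H_1 ≅ Z^2,  H_2 ≅ Z.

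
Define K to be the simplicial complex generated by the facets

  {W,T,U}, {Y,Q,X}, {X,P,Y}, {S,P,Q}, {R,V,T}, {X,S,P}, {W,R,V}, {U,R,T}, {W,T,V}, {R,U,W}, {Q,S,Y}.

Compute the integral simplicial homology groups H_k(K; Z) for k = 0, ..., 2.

H_0 ≅ Z^2,  H_1 ≅ Z,  H_2 ≅ Z.

Order the vertices as P < Q < R < S < T < U < V < W < X < Y. Listing each simplex with vertices in this order, K has dimension 2 with simplices:

  0-simplices (10): P, Q, R, S, T, U, V, W, X, Y
  1-simplices (19): PQ, PS, PX, PY, QS, QX, QY, RT, RU, RV, RW, SX, SY, TU, TV, TW, UW, VW, XY
  2-simplices (11): PQS, PSX, PXY, QSY, QXY, RTU, RTV, RUW, RVW, TUW, TVW

giving chain groups C_0 ≅ Z^10, C_1 ≅ Z^19, C_2 ≅ Z^11.

∂_1: C_1 → C_0 is given by ∂[p,q] = [q] − [p].
This gives a 10×19 integer matrix of rank 8; reducing to Smith normal form yields diagonal entries (1,1,1,1,1,1,1,1).

Boundary ∂_2: C_2 → C_1 maps a triangle to the signed sum of its edges. For instance
  ∂TVW = VW − TW + TV,
  ∂QSY = SY − QY + QS.
This gives a 19×11 integer matrix of rank 10; reducing to Smith normal form yields diagonal entries (1,1,1,1,1,1,1,1,1,1).

Computing H_k = (kernel of ∂_k) / (image of ∂_{k+1}):

  H_0: rank C_0 − rank ∂_1 = 10 − 8 = 2, and the invariant factors of ∂_1 are all 1, so H_0 = Z^2.
  H_1: rank ker ∂_1 − rank ∂_2 = (19 − 8) − 10 = 1, and the invariant factors of ∂_2 are all 1, so H_1 = Z.
  H_2: rank ker ∂_2 − rank ∂_3 = (11 − 10) − 0 = 1, and there is no ∂_3, so H_2 = Z.

As a check, the Euler characteristic is 10 − 19 + 11 = 2, which agrees with 2 − 1 + 1 = 2.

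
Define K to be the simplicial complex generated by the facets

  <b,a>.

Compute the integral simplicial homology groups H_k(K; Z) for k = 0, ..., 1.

H_0 ≅ Z,  H_1 = 0.

Order the vertices as a < b. Listing each simplex with vertices in this order, K has dimension 1 with simplices:

  0-simplices (2): a, b
  1-simplices (1): ab

Hence C_0 ≅ Z^2, C_1 ≅ Z^1.

The boundary map ∂_1: C_1 → C_0 sends each edge [p,q] (with p < q) to q − p. For instance
  ∂ab = b − a.
This gives a 2×1 integer matrix of rank 1; reducing to Smith normal form yields diagonal entries (1).

Now H_k = ker ∂_k / im ∂_{k+1}, so:

  H_0: rank C_0 − rank ∂_1 = 2 − 1 = 1, and the invariant factors of ∂_1 are all 1, so H_0 ≅ Z.
  H_1: rank ker ∂_1 − rank ∂_2 = (1 − 1) − 0 = 0, and there is no ∂_2, so H_1 ≅ 0.

(K is a triangulation of the 1-simplex.)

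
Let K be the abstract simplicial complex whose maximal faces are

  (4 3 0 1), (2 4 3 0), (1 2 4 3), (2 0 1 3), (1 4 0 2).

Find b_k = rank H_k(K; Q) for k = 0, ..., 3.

b_0 = 1, b_1 = 0, b_2 = 0, b_3 = 1.

Order the vertices as 0 < 1 < 2 < 3 < 4. Listing each simplex with vertices in this order, K has dimension 3 with simplices:

  0-simplices (5): [0], [1], [2], [3], [4]
  1-simplices (10): [0,1], [0,2], [0,3], [0,4], [1,2], [1,3], [1,4], [2,3], [2,4], [3,4]
  2-simplices (10): [0,1,2], [0,1,3], [0,1,4], [0,2,3], [0,2,4], [0,3,4], [1,2,3], [1,2,4], [1,3,4], [2,3,4]
  3-simplices (5): [0,1,2,3], [0,1,2,4], [0,1,3,4], [0,2,3,4], [1,2,3,4]

so the chain groups are C_0 ≅ Z^5, C_1 ≅ Z^10, C_2 ≅ Z^10, C_3 ≅ Z^5.

Boundary ∂_1: C_1 → C_0 maps an edge to its endpoints' difference, ∂[p,q] = q − p.
As a 5×10 matrix over Z this has rank 4, with invariant factors (1,1,1,1).

Boundary ∂_2: C_2 → C_1 acts by ∂[p,q,r] = [q,r] − [p,r] + [p,q]. For instance
  ∂[0,1,3] = [1,3] − [0,3] + [0,1],
  ∂[1,3,4] = [3,4] − [1,4] + [1,3].
The resulting 10×10 matrix has rank 6, and its Smith normal form has invariant factors (1,1,1,1,1,1).

∂_3: C_3 → C_2 sends each 3-simplex σ to the alternating sum Σ_i (−1)^i (σ with its i-th vertex removed). For instance
  ∂[0,2,3,4] = [2,3,4] − [0,3,4] + [0,2,4] − [0,2,3],
  ∂[0,1,2,3] = [1,2,3] − [0,2,3] + [0,1,3] − [0,1,2].
As a 10×5 matrix over Z this has rank 4, with invariant factors (1,1,1,1).

Now H_k = ker ∂_k / im ∂_{k+1}, so:

  H_0: rank C_0 − rank ∂_1 = 5 − 4 = 1, and the invariant factors of ∂_1 are all 1, so H_0 ≅ Z.
  H_1: rank ker ∂_1 − rank ∂_2 = (10 − 4) − 6 = 0, and the invariant factors of ∂_2 are all 1, so H_1 ≅ 0.
  H_2: rank ker ∂_2 − rank ∂_3 = (10 − 6) − 4 = 0, and the invariant factors of ∂_3 are all 1, so H_2 ≅ 0.
  H_3: rank ker ∂_3 − rank ∂_4 = (5 − 4) − 0 = 1, and there is no ∂_4, so H_3 ≅ Z.

As a check, the Euler characteristic is 5 − 10 + 10 − 5 = 0, which agrees with 1 − 0 + 0 − 1 = 0.

Hence the Betti numbers are b_0 = 1, b_1 = 0, b_2 = 0, b_3 = 1.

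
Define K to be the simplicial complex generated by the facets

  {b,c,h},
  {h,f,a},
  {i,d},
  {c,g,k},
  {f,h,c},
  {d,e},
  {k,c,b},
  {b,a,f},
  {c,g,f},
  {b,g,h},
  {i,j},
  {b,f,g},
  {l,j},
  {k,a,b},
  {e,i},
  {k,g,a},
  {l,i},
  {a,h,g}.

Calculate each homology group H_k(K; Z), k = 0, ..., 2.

H_0 ≅ Z^2,  H_1 ≅ Z^2 ⊕ Z/2Z,  H_2 = 0.

K has 12 vertices, 24 edges, 12 triangles.
rank ∂_0 = 0, rank ∂_1 = 10 ⇒ b_0 = 12 − 0 − 10 = 2; all invariant factors of ∂_1 are 1 so no torsion. So H_0 = Z^2.
rank ∂_1 = 10, rank ∂_2 = 12 ⇒ b_1 = 24 − 10 − 12 = 2; ∂_2 has invariant factor(s) [2] giving torsion. So H_1 = Z^2 ⊕ Z/2Z.
rank ∂_2 = 12, rank ∂_3 = 0 ⇒ b_2 = 12 − 12 − 0 = 0. So H_2 = 0.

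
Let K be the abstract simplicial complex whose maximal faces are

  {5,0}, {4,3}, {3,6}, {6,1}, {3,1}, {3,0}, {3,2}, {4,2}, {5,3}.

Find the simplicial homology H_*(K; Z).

Fix the vertex order 0 < 1 < 2 < 3 < 4 < 5 < 6 and write every simplex with vertices in increasing order. Then dim K = 1 and the simplices of K are:

  0-simplices (7): [0], [1], [2], [3], [4], [5], [6]
  1-simplices (9): [0,3], [0,5], [1,3], [1,6], [2,3], [2,4], [3,4], [3,5], [3,6]

so the chain groups are C_0 ≅ Z^7, C_1 ≅ Z^9.

∂_1: C_1 → C_0 sends each edge [p,q] (with p < q) to q − p.
This gives a 7×9 integer matrix of rank 6; reducing to Smith normal form yields diagonal entries (1,1,1,1,1,1).

Reading off H_k = ker ∂_k / im ∂_{k+1}:

  H_0: rank C_0 − rank ∂_1 = 7 − 6 = 1, and the invariant factors of ∂_1 are all 1, so H_0 ≅ Z.
  H_1: rank ker ∂_1 − rank ∂_2 = (9 − 6) − 0 = 3, and there is no ∂_2, so H_1 ≅ Z^3.

As a check, the Euler characteristic is 7 − 9 = -2, which agrees with 1 − 3 = -2.
(K is a triangulation of a wedge of 3 circles.)

H_0 ≅ Z,  H_1 ≅ Z^3.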